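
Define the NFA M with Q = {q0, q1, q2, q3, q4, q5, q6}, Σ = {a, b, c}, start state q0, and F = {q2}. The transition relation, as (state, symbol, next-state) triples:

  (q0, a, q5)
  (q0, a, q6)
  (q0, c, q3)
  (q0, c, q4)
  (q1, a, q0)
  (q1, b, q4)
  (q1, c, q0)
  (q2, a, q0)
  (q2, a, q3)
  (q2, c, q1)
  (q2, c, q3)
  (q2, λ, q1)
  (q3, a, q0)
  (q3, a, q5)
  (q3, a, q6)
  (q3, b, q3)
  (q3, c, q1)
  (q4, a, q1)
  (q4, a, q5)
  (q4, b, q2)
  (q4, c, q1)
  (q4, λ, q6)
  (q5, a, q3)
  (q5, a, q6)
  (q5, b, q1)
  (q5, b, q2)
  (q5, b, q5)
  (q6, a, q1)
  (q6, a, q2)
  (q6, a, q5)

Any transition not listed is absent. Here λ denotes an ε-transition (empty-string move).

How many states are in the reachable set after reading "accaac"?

0

Start in {q0}.
Read 'a': {q0} → {q5, q6}.
Read 'c': {q5, q6} → ∅.
The set is empty and remains empty for the remaining 4 symbols.
That set has 0 states.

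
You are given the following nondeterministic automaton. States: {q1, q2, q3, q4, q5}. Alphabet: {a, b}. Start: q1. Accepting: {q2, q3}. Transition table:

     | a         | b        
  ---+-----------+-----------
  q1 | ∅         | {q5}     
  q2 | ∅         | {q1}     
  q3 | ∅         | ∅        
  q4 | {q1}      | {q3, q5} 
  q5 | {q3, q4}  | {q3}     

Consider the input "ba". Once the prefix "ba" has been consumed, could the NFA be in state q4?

Yes

Start in {q1}.
Read 'b': q1→{q5}; now {q5}.
Read 'a': q5→{q3, q4}; now {q3, q4}.
State q4 is in {q3, q4}.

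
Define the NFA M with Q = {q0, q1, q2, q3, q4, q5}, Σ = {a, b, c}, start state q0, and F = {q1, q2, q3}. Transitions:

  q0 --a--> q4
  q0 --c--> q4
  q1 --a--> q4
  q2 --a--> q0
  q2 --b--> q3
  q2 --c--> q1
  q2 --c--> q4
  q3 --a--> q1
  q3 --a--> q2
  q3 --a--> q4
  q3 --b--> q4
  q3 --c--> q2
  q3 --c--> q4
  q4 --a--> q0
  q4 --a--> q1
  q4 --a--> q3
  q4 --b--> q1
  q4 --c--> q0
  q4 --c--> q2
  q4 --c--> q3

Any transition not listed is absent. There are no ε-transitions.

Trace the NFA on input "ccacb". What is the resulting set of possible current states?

Start in {q0}.
Read 'c': {q0} → {q4}.
Read 'c': {q4} → {q0, q2, q3}.
Read 'a': {q0, q2, q3} → {q0, q1, q2, q4}.
Read 'c': {q0, q1, q2, q4} → {q0, q1, q2, q3, q4}.
Read 'b': {q0, q1, q2, q3, q4} → {q1, q3, q4}.

{q1, q3, q4}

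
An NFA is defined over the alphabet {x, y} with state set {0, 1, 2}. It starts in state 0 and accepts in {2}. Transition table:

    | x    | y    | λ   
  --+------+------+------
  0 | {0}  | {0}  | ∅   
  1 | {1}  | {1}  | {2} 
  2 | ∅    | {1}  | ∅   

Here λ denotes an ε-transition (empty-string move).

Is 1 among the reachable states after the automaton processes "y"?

Start in {0}.
Read 'y': {0} → {0}.
State 1 is not in {0}.

No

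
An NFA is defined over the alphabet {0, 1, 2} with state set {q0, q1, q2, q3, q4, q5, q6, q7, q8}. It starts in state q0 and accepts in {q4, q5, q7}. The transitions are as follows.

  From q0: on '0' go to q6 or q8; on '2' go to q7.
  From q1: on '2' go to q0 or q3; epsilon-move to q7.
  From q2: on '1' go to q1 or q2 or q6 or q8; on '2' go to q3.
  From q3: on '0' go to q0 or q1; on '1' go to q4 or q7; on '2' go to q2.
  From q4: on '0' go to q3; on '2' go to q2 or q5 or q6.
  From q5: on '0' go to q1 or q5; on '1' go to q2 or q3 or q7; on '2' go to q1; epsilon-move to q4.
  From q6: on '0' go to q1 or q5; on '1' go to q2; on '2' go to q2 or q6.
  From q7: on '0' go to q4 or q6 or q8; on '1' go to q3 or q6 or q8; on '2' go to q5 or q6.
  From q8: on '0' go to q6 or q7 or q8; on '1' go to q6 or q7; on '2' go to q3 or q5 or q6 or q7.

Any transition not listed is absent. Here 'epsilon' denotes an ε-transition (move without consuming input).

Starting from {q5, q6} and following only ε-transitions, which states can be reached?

{q4, q5, q6}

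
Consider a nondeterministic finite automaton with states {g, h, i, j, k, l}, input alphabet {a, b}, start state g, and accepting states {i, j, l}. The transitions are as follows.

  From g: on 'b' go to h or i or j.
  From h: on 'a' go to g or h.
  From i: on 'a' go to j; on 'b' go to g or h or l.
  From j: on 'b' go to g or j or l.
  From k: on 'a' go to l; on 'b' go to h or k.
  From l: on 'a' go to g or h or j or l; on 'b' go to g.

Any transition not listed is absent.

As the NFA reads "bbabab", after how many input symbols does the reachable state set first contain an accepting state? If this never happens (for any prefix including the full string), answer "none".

1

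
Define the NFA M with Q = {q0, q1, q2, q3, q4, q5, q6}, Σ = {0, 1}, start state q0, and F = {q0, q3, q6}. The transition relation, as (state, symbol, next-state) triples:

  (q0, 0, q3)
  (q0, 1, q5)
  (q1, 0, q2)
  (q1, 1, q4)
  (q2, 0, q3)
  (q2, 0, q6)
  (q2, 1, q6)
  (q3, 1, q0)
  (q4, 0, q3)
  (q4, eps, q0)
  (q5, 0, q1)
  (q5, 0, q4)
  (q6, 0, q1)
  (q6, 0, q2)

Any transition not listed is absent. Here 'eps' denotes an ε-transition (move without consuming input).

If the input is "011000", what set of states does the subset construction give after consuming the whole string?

Start in {q0}.
Read '0': {q0} → {q3}.
Read '1': {q3} → {q0}.
Read '1': {q0} → {q5}.
Read '0': {q5} → {q0, q1, q4}.
Read '0': {q0, q1, q4} → {q2, q3}.
Read '0': {q2, q3} → {q3, q6}.

{q3, q6}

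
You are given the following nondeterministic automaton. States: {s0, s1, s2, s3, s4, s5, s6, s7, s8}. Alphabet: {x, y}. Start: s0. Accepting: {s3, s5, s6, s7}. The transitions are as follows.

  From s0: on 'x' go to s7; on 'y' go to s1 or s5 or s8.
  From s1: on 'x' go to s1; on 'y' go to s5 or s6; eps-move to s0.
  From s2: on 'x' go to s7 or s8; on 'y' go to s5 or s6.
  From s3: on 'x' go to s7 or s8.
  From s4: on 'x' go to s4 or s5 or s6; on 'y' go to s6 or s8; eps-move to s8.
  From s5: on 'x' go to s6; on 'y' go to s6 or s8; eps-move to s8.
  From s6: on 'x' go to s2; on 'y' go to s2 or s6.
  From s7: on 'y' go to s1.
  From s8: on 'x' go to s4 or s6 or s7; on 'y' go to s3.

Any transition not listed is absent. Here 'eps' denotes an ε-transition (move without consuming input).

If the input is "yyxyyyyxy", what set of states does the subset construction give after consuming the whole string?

{s0, s1, s2, s3, s5, s6, s8}

Start in {s0}.
Read 'y': s0→{s1, s5, s8}; union {s1, s5, s8}; ε-closure = {s0, s1, s5, s8}.
Read 'y': s0→{s1, s5, s8}, s1→{s5, s6}, s5→{s6, s8}, s8→{s3}; union {s1, s3, s5, s6, s8}; ε-closure = {s0, s1, s3, s5, s6, s8}.
Read 'x': s0→{s7}, s1→{s1}, s3→{s7, s8}, s5→{s6}, s6→{s2}, s8→{s4, s6, s7}; union {s1, s2, s4, s6, s7, s8}; ε-closure = {s0, s1, s2, s4, s6, s7, s8}.
Read 'y': s0→{s1, s5, s8}, s1→{s5, s6}, s2→{s5, s6}, s4→{s6, s8}, s6→{s2, s6}, s7→{s1}, s8→{s3}; union {s1, s2, s3, s5, s6, s8}; ε-closure = {s0, s1, s2, s3, s5, s6, s8}.
Read 'y': s0→{s1, s5, s8}, s1→{s5, s6}, s2→{s5, s6}, s3→∅, s5→{s6, s8}, s6→{s2, s6}, s8→{s3}; union {s1, s2, s3, s5, s6, s8}; ε-closure = {s0, s1, s2, s3, s5, s6, s8}.
Read 'y': s0→{s1, s5, s8}, s1→{s5, s6}, s2→{s5, s6}, s3→∅, s5→{s6, s8}, s6→{s2, s6}, s8→{s3}; union {s1, s2, s3, s5, s6, s8}; ε-closure = {s0, s1, s2, s3, s5, s6, s8}.
Read 'y': s0→{s1, s5, s8}, s1→{s5, s6}, s2→{s5, s6}, s3→∅, s5→{s6, s8}, s6→{s2, s6}, s8→{s3}; union {s1, s2, s3, s5, s6, s8}; ε-closure = {s0, s1, s2, s3, s5, s6, s8}.
Read 'x': s0→{s7}, s1→{s1}, s2→{s7, s8}, s3→{s7, s8}, s5→{s6}, s6→{s2}, s8→{s4, s6, s7}; union {s1, s2, s4, s6, s7, s8}; ε-closure = {s0, s1, s2, s4, s6, s7, s8}.
Read 'y': s0→{s1, s5, s8}, s1→{s5, s6}, s2→{s5, s6}, s4→{s6, s8}, s6→{s2, s6}, s7→{s1}, s8→{s3}; union {s1, s2, s3, s5, s6, s8}; ε-closure = {s0, s1, s2, s3, s5, s6, s8}.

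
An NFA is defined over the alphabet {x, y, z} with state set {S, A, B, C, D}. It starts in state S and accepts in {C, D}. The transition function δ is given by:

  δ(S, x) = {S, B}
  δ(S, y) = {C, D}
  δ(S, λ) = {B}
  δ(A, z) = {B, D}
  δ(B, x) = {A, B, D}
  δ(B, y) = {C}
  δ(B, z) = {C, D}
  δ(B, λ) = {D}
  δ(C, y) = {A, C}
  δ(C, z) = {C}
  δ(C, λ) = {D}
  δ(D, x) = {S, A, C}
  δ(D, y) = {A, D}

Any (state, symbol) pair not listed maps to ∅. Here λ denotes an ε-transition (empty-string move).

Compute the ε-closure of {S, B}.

Begin with {S, B}.
ε-move B → D; add D.

{S, B, D}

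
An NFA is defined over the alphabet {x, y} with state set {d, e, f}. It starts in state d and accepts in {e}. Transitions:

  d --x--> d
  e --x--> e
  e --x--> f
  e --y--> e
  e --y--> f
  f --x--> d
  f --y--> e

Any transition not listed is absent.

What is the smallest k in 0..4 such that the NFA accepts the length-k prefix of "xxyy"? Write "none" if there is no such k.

Start in {d}.
Read 'x': d→{d}; now {d}.
Read 'x': d→{d}; now {d}.
Read 'y': d→∅; now ∅.
The set is empty and remains empty for the remaining 1 symbol.
No reachable set along the way intersects F.

none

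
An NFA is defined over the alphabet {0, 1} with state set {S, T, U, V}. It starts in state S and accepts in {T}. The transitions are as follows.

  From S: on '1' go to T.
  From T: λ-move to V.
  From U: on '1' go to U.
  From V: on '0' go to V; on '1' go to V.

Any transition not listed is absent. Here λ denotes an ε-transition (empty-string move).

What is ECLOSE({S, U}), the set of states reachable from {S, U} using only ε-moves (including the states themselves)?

Begin with {S, U}.
No ε-moves leave this set, so the closure equals the set itself.

{S, U}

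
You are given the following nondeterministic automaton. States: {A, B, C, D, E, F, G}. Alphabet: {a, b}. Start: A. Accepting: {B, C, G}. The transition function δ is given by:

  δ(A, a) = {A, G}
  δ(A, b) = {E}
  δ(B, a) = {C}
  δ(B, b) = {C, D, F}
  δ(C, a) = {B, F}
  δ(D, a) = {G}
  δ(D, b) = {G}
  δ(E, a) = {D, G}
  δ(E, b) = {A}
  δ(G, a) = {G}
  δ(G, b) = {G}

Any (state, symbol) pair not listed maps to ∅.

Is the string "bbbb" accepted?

Start in {A}.
Read 'b': {A} → {E}.
Read 'b': {E} → {A}.
Read 'b': {A} → {E}.
Read 'b': {E} → {A}.
The final set {A} contains no accepting state.

No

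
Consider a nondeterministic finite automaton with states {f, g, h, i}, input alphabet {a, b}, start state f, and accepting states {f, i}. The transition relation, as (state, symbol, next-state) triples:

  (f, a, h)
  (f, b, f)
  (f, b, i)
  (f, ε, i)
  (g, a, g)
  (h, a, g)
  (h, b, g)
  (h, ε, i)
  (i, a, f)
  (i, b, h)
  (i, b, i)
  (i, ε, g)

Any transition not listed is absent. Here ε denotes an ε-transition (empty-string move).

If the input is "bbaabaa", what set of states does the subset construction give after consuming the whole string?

Start: ε-closure({f}) = {f, g, i}.
Read 'b': f→{f, i}, g→∅, i→{h, i}; union {f, h, i}; ε-closure = {f, g, h, i}.
Read 'b': f→{f, i}, g→∅, h→{g}, i→{h, i}; now {f, g, h, i}.
Read 'a': f→{h}, g→{g}, h→{g}, i→{f}; union {f, g, h}; ε-closure = {f, g, h, i}.
Read 'a': f→{h}, g→{g}, h→{g}, i→{f}; union {f, g, h}; ε-closure = {f, g, h, i}.
Read 'b': f→{f, i}, g→∅, h→{g}, i→{h, i}; now {f, g, h, i}.
Read 'a': f→{h}, g→{g}, h→{g}, i→{f}; union {f, g, h}; ε-closure = {f, g, h, i}.
Read 'a': f→{h}, g→{g}, h→{g}, i→{f}; union {f, g, h}; ε-closure = {f, g, h, i}.

{f, g, h, i}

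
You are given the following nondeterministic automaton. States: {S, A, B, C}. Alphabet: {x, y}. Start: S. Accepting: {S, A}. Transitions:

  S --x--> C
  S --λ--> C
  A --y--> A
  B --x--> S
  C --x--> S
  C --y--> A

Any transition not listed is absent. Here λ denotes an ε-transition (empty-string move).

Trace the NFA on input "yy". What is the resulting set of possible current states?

Start: ε-closure({S}) = {S, C}.
Read 'y': S→∅, C→{A}; now {A}.
Read 'y': A→{A}; now {A}.

{A}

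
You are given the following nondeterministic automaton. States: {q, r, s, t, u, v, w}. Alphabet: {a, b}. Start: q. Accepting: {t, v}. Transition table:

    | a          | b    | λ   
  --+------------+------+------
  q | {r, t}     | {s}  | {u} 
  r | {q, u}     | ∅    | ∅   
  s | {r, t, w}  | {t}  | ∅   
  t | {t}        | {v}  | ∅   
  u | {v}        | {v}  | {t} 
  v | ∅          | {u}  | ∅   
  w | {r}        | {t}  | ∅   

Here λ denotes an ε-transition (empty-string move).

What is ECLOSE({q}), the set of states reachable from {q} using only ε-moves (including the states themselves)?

Begin with {q}.
ε-move q → u; add u.
ε-move u → t; add t.

{q, t, u}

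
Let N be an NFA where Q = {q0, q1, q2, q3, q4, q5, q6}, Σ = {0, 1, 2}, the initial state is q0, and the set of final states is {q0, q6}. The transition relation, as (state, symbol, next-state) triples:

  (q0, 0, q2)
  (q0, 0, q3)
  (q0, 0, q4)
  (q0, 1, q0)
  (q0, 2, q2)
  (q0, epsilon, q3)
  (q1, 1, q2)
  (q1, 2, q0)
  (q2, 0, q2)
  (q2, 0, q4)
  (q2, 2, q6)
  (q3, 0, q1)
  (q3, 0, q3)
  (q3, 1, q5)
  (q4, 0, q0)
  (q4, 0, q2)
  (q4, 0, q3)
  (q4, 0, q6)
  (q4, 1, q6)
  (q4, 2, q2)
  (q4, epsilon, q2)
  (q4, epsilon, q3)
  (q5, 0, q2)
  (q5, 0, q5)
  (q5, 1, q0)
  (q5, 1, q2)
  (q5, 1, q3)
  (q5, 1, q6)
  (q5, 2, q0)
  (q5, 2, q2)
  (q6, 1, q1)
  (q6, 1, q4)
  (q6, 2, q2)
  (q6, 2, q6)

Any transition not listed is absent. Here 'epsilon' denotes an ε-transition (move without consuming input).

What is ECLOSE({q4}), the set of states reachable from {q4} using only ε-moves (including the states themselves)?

{q2, q3, q4}

Begin with {q4}.
ε-move q4 → q2; add q2.
ε-move q4 → q3; add q3.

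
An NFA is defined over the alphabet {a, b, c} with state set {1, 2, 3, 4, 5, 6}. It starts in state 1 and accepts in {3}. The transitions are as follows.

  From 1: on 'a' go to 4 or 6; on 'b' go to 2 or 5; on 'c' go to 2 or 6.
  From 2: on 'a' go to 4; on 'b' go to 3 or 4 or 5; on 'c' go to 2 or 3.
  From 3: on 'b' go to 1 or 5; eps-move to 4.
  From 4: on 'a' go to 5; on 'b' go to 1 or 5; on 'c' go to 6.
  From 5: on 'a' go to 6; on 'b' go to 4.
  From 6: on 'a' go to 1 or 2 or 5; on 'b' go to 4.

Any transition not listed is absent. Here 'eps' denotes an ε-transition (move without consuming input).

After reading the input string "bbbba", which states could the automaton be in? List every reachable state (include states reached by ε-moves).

{4, 5, 6}

Start in {1}.
Read 'b': {1} → {2, 5}.
Read 'b': {2, 5} → {3, 4, 5}.
Read 'b': {3, 4, 5} → {1, 4, 5}.
Read 'b': {1, 4, 5} → {1, 2, 4, 5}.
Read 'a': {1, 2, 4, 5} → {4, 5, 6}.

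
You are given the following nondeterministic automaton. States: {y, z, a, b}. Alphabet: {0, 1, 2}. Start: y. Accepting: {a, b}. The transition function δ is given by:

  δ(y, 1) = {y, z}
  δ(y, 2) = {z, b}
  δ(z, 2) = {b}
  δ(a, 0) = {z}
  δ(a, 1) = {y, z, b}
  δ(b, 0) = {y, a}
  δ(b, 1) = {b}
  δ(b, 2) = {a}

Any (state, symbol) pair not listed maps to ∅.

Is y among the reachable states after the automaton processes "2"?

Start in {y}.
Read '2': y→{z, b}; now {z, b}.
State y is not in {z, b}.

No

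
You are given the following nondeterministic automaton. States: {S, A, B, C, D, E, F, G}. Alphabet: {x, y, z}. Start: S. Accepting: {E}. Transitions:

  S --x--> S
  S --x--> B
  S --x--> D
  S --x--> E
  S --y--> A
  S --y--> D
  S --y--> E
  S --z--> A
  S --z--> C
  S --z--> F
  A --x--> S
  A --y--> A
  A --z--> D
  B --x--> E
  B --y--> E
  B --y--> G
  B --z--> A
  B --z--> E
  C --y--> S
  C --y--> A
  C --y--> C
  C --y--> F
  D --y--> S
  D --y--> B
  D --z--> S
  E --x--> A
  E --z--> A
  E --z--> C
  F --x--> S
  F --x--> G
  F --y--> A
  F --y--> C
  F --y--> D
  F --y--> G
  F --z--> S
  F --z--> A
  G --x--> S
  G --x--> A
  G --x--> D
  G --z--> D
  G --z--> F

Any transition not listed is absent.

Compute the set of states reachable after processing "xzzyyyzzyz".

Start in {S}.
Read 'x': S→{S, B, D, E}; now {S, B, D, E}.
Read 'z': S→{A, C, F}, B→{A, E}, D→{S}, E→{A, C}; now {S, A, C, E, F}.
Read 'z': S→{A, C, F}, A→{D}, C→∅, E→{A, C}, F→{S, A}; now {S, A, C, D, F}.
Read 'y': S→{A, D, E}, A→{A}, C→{S, A, C, F}, D→{S, B}, F→{A, C, D, G}; now {S, A, B, C, D, E, F, G}.
Read 'y': S→{A, D, E}, A→{A}, B→{E, G}, C→{S, A, C, F}, D→{S, B}, E→∅, F→{A, C, D, G}, G→∅; now {S, A, B, C, D, E, F, G}.
Read 'y': S→{A, D, E}, A→{A}, B→{E, G}, C→{S, A, C, F}, D→{S, B}, E→∅, F→{A, C, D, G}, G→∅; now {S, A, B, C, D, E, F, G}.
Read 'z': S→{A, C, F}, A→{D}, B→{A, E}, C→∅, D→{S}, E→{A, C}, F→{S, A}, G→{D, F}; now {S, A, C, D, E, F}.
Read 'z': S→{A, C, F}, A→{D}, C→∅, D→{S}, E→{A, C}, F→{S, A}; now {S, A, C, D, F}.
Read 'y': S→{A, D, E}, A→{A}, C→{S, A, C, F}, D→{S, B}, F→{A, C, D, G}; now {S, A, B, C, D, E, F, G}.
Read 'z': S→{A, C, F}, A→{D}, B→{A, E}, C→∅, D→{S}, E→{A, C}, F→{S, A}, G→{D, F}; now {S, A, C, D, E, F}.

{S, A, C, D, E, F}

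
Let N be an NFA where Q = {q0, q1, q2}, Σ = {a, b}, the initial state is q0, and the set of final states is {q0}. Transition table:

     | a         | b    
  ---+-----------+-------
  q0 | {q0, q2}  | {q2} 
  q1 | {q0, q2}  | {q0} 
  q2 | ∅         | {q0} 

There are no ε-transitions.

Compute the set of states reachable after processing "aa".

{q0, q2}

Start in {q0}.
Read 'a': q0→{q0, q2}; now {q0, q2}.
Read 'a': q0→{q0, q2}, q2→∅; now {q0, q2}.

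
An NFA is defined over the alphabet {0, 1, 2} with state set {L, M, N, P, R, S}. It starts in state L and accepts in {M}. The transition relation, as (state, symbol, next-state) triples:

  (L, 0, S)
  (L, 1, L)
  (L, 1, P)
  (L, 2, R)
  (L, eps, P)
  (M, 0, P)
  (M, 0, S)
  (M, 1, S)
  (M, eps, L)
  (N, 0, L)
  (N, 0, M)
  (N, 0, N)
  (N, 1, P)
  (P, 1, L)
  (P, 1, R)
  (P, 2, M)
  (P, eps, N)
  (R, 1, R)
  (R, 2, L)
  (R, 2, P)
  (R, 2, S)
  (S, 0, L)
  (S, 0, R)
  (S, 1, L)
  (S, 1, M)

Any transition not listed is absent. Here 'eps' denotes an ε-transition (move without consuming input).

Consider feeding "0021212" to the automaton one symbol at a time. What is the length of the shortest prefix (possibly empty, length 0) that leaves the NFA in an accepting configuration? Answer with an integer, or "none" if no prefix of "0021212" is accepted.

Start: ε-closure({L}) = {L, N, P}.
Read '0': {L, N, P} → {L, M, N, P, S}.
None of the earlier sets intersect F, but {L, M, N, P, S} does.

1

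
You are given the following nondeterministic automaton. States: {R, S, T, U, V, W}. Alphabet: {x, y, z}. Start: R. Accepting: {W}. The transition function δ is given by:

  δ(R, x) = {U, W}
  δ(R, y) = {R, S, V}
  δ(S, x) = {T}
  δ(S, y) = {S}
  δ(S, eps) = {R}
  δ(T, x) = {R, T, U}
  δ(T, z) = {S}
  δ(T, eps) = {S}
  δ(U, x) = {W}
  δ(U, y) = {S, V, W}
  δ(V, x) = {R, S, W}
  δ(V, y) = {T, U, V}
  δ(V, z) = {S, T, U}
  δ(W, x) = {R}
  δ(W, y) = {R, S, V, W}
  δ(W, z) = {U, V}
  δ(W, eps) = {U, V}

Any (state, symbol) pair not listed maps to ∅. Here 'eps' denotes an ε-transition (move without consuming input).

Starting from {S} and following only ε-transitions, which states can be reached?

Begin with {S}.
ε-move S → R; add R.

{R, S}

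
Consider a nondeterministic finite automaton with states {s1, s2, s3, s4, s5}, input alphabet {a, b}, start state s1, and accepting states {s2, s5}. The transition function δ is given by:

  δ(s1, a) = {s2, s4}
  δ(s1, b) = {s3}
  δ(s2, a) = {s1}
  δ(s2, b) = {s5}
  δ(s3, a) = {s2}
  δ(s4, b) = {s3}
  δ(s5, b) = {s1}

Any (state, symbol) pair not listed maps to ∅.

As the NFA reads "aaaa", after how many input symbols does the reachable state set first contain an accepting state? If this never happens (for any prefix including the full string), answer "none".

Start in {s1}.
Read 'a': {s1} → {s2, s4}.
None of the earlier sets intersect F, but {s2, s4} does.

1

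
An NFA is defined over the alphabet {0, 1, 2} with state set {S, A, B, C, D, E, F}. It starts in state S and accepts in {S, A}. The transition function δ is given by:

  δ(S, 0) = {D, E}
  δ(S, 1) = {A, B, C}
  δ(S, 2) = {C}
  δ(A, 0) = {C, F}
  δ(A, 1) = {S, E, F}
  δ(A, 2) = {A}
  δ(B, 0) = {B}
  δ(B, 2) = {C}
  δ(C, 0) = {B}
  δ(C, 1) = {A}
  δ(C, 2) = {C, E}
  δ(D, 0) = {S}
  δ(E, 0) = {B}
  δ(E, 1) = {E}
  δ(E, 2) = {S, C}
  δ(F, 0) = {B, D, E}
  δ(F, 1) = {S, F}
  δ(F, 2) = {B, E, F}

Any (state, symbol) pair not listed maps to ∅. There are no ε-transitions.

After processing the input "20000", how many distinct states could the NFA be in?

1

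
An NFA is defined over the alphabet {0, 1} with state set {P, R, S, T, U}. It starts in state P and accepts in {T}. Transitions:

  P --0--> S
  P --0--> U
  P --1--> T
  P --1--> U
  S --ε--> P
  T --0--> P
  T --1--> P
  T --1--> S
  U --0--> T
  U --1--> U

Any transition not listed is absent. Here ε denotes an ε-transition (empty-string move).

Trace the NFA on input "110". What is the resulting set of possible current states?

Start in {P}.
Read '1': P→{T, U}; now {T, U}.
Read '1': T→{P, S}, U→{U}; now {P, S, U}.
Read '0': P→{S, U}, S→∅, U→{T}; union {S, T, U}; ε-closure = {P, S, T, U}.

{P, S, T, U}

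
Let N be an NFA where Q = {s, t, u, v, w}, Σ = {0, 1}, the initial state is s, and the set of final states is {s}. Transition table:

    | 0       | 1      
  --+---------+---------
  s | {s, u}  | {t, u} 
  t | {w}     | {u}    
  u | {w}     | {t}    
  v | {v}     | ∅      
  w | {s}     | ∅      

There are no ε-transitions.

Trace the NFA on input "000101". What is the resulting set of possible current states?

∅

Start in {s}.
Read '0': {s} → {s, u}.
Read '0': {s, u} → {s, u, w}.
Read '0': {s, u, w} → {s, u, w}.
Read '1': {s, u, w} → {t, u}.
Read '0': {t, u} → {w}.
Read '1': {w} → ∅.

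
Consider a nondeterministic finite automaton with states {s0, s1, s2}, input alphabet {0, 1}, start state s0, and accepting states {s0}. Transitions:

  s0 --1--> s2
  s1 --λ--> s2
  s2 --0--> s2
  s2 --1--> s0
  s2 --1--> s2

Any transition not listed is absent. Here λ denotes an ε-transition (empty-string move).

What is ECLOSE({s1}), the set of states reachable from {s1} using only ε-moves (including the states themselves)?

{s1, s2}

Begin with {s1}.
ε-move s1 → s2; add s2.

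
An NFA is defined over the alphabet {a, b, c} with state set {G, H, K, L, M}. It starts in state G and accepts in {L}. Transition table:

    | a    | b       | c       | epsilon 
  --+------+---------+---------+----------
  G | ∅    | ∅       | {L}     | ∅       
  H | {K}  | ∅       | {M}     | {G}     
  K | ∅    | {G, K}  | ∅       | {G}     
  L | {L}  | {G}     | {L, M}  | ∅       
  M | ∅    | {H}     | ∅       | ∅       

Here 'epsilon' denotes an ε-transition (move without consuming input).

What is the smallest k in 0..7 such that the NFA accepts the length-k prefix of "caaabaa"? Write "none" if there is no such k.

1

Start in {G}.
Read 'c': G→{L}; now {L}.
None of the earlier sets intersect F, but {L} does.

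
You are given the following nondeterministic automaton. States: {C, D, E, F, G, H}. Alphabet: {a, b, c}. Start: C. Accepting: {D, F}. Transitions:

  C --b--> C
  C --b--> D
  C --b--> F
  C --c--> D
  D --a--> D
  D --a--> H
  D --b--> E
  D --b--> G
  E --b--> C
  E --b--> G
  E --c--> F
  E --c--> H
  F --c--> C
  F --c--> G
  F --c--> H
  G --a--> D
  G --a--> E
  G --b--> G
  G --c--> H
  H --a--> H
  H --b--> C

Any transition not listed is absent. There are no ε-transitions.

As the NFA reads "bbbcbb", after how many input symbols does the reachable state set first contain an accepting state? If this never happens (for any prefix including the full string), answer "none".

Start in {C}.
Read 'b': C→{C, D, F}; now {C, D, F}.
None of the earlier sets intersect F, but {C, D, F} does.

1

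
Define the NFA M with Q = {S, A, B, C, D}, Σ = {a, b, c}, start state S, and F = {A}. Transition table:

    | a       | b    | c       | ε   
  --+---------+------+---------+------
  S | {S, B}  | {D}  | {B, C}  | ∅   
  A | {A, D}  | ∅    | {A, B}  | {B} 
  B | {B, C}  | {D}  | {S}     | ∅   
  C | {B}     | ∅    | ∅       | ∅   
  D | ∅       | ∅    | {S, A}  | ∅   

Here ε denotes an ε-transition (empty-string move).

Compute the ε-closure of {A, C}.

Begin with {A, C}.
ε-move A → B; add B.

{A, B, C}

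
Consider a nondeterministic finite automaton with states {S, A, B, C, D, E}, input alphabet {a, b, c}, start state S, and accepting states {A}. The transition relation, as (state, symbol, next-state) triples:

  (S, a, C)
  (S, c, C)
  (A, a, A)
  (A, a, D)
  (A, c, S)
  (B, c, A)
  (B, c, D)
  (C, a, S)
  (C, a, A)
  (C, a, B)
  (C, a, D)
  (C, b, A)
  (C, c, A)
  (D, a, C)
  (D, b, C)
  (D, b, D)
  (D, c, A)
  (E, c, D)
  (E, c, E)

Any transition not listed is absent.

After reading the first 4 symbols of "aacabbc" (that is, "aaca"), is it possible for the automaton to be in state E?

Start in {S}.
Read 'a': S→{C}; now {C}.
Read 'a': C→{S, A, B, D}; now {S, A, B, D}.
Read 'c': S→{C}, A→{S}, B→{A, D}, D→{A}; now {S, A, C, D}.
Read 'a': S→{C}, A→{A, D}, C→{S, A, B, D}, D→{C}; now {S, A, B, C, D}.
State E is not in {S, A, B, C, D}.

No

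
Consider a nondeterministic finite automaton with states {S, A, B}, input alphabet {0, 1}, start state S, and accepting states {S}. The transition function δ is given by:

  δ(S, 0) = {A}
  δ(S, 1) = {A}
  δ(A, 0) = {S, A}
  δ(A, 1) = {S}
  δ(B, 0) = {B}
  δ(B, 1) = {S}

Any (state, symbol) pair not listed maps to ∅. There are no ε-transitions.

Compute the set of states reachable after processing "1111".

{S}

Start in {S}.
Read '1': S→{A}; now {A}.
Read '1': A→{S}; now {S}.
Read '1': S→{A}; now {A}.
Read '1': A→{S}; now {S}.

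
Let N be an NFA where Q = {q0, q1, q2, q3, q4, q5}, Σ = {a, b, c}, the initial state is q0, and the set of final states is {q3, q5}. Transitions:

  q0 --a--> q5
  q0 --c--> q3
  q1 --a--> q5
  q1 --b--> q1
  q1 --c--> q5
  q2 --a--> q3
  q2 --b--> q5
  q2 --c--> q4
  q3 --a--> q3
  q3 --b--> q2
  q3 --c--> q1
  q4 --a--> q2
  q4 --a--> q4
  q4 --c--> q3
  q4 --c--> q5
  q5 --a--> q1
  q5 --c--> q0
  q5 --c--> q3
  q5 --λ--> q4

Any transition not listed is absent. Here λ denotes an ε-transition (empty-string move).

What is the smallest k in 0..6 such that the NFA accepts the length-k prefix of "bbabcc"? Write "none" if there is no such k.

none

Start in {q0}.
Read 'b': {q0} → ∅.
The set is empty and remains empty for the remaining 5 symbols.
No reachable set along the way intersects F.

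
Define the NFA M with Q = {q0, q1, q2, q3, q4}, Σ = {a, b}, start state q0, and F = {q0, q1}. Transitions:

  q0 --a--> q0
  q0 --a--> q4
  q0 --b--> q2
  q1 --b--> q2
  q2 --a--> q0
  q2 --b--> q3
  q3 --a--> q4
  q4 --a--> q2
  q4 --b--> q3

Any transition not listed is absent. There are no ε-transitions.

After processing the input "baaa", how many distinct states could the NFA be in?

3

Start in {q0}.
Read 'b': {q0} → {q2}.
Read 'a': {q2} → {q0}.
Read 'a': {q0} → {q0, q4}.
Read 'a': {q0, q4} → {q0, q2, q4}.
That set has 3 states.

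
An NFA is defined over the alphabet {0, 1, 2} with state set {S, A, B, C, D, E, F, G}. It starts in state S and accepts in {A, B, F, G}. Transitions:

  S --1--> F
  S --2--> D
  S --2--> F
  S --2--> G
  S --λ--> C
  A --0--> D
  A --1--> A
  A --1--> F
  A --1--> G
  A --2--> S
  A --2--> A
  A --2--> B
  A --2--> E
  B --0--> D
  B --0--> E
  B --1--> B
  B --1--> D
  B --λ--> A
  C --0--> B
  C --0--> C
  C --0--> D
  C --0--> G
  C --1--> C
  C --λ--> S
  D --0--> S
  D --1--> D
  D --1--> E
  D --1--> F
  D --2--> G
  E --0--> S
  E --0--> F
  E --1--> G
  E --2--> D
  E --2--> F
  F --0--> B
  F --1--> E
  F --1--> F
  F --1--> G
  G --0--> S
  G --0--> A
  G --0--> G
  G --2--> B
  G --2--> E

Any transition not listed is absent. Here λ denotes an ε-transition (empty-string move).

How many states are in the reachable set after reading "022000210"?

8

Start: ε-closure({S}) = {S, C}.
Read '0': S→∅, C→{B, C, D, G}; union {B, C, D, G}; ε-closure = {S, A, B, C, D, G}.
Read '2': S→{D, F, G}, A→{S, A, B, E}, B→∅, C→∅, D→{G}, G→{B, E}; union {S, A, B, D, E, F, G}; ε-closure = {S, A, B, C, D, E, F, G}.
Read '2': S→{D, F, G}, A→{S, A, B, E}, B→∅, C→∅, D→{G}, E→{D, F}, F→∅, G→{B, E}; union {S, A, B, D, E, F, G}; ε-closure = {S, A, B, C, D, E, F, G}.
Read '0': S→∅, A→{D}, B→{D, E}, C→{B, C, D, G}, D→{S}, E→{S, F}, F→{B}, G→{S, A, G}; now {S, A, B, C, D, E, F, G}.
Read '0': S→∅, A→{D}, B→{D, E}, C→{B, C, D, G}, D→{S}, E→{S, F}, F→{B}, G→{S, A, G}; now {S, A, B, C, D, E, F, G}.
Read '0': S→∅, A→{D}, B→{D, E}, C→{B, C, D, G}, D→{S}, E→{S, F}, F→{B}, G→{S, A, G}; now {S, A, B, C, D, E, F, G}.
Read '2': S→{D, F, G}, A→{S, A, B, E}, B→∅, C→∅, D→{G}, E→{D, F}, F→∅, G→{B, E}; union {S, A, B, D, E, F, G}; ε-closure = {S, A, B, C, D, E, F, G}.
Read '1': S→{F}, A→{A, F, G}, B→{B, D}, C→{C}, D→{D, E, F}, E→{G}, F→{E, F, G}, G→∅; union {A, B, C, D, E, F, G}; ε-closure = {S, A, B, C, D, E, F, G}.
Read '0': S→∅, A→{D}, B→{D, E}, C→{B, C, D, G}, D→{S}, E→{S, F}, F→{B}, G→{S, A, G}; now {S, A, B, C, D, E, F, G}.
That set has 8 states.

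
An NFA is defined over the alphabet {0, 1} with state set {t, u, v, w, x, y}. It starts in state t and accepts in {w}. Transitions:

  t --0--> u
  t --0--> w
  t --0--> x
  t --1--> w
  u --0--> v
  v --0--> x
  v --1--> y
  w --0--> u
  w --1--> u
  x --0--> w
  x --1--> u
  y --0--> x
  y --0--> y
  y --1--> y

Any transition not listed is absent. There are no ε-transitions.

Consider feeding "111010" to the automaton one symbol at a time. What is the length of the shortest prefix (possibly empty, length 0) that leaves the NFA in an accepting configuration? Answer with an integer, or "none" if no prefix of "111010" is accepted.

1

Start in {t}.
Read '1': {t} → {w}.
None of the earlier sets intersect F, but {w} does.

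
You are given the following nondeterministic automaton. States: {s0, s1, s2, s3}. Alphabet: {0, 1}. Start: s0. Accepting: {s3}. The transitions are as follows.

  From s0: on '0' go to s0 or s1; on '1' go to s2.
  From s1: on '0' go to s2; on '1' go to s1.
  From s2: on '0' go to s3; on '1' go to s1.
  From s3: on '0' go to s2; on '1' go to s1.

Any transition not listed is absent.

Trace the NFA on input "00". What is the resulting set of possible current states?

{s0, s1, s2}

Start in {s0}.
Read '0': s0→{s0, s1}; now {s0, s1}.
Read '0': s0→{s0, s1}, s1→{s2}; now {s0, s1, s2}.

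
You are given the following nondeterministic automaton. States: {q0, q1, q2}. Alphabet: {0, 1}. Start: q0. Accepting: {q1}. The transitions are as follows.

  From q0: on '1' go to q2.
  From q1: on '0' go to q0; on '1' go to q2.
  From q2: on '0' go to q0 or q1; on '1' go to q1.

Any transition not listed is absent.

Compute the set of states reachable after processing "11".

Start in {q0}.
Read '1': {q0} → {q2}.
Read '1': {q2} → {q1}.

{q1}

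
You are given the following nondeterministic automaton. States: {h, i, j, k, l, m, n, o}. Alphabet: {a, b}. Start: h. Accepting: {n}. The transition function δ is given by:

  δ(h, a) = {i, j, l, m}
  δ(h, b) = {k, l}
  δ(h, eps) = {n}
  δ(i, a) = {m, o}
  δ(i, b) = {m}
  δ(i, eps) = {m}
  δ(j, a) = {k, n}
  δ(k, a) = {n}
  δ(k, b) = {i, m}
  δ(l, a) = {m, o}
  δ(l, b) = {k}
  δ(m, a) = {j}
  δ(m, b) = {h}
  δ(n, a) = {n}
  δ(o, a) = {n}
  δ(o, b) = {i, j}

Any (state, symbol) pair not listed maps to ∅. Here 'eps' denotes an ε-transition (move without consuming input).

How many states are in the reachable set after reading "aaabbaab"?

5

Start: ε-closure({h}) = {h, n}.
Read 'a': {h, n} → {i, j, l, m, n}.
Read 'a': {i, j, l, m, n} → {j, k, m, n, o}.
Read 'a': {j, k, m, n, o} → {j, k, n}.
Read 'b': {j, k, n} → {i, m}.
Read 'b': {i, m} → {h, m, n}.
Read 'a': {h, m, n} → {i, j, l, m, n}.
Read 'a': {i, j, l, m, n} → {j, k, m, n, o}.
Read 'b': {j, k, m, n, o} → {h, i, j, m, n}.
That set has 5 states.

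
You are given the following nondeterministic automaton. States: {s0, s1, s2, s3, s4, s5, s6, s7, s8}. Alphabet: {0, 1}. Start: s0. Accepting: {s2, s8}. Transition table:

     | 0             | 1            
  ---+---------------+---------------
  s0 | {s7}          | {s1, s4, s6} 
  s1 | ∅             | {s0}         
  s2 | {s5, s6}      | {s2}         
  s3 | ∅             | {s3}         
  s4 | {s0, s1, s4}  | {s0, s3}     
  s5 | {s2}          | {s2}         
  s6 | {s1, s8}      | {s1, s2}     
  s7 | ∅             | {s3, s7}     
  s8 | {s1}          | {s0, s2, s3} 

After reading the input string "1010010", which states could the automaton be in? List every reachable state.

{s0, s1, s4, s5, s6, s7, s8}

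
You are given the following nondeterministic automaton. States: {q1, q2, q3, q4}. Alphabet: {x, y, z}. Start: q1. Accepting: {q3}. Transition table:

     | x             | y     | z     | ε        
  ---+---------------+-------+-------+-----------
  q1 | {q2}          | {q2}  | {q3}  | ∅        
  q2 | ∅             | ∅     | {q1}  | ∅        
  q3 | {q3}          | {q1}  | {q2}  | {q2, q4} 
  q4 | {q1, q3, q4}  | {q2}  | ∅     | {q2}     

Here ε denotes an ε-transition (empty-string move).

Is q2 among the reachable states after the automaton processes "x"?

Yes

Start in {q1}.
Read 'x': q1→{q2}; now {q2}.
State q2 is in {q2}.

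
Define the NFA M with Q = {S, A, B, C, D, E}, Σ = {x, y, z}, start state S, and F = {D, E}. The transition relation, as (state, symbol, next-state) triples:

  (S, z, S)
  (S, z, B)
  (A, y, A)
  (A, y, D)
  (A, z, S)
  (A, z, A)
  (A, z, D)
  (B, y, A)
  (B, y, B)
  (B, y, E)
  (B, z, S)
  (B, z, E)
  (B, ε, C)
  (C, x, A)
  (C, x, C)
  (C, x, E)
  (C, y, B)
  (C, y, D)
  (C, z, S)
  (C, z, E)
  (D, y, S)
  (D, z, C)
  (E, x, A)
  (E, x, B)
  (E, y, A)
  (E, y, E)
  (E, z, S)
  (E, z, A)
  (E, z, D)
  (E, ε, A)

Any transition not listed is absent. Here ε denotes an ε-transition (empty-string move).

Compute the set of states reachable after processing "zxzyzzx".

{A, B, C, E}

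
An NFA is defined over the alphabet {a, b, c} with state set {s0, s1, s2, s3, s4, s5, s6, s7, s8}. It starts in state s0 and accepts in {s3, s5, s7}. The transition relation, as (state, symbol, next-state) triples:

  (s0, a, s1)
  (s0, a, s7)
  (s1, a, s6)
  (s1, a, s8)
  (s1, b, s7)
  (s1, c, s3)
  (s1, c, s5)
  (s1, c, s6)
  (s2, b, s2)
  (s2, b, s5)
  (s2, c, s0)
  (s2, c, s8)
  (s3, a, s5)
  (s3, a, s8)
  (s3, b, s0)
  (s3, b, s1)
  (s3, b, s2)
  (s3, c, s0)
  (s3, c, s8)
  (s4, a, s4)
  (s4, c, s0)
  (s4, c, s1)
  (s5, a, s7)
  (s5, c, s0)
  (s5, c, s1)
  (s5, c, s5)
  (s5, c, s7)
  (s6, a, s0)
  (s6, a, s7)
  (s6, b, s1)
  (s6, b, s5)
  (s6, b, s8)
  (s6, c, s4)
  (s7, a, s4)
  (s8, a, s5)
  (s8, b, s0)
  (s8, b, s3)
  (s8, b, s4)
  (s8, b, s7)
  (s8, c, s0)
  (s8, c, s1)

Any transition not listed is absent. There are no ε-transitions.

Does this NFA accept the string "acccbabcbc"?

Start in {s0}.
Read 'a': {s0} → {s1, s7}.
Read 'c': {s1, s7} → {s3, s5, s6}.
Read 'c': {s3, s5, s6} → {s0, s1, s4, s5, s7, s8}.
Read 'c': {s0, s1, s4, s5, s7, s8} → {s0, s1, s3, s5, s6, s7}.
Read 'b': {s0, s1, s3, s5, s6, s7} → {s0, s1, s2, s5, s7, s8}.
Read 'a': {s0, s1, s2, s5, s7, s8} → {s1, s4, s5, s6, s7, s8}.
Read 'b': {s1, s4, s5, s6, s7, s8} → {s0, s1, s3, s4, s5, s7, s8}.
Read 'c': {s0, s1, s3, s4, s5, s7, s8} → {s0, s1, s3, s5, s6, s7, s8}.
Read 'b': {s0, s1, s3, s5, s6, s7, s8} → {s0, s1, s2, s3, s4, s5, s7, s8}.
Read 'c': {s0, s1, s2, s3, s4, s5, s7, s8} → {s0, s1, s3, s5, s6, s7, s8}.
The final set {s0, s1, s3, s5, s6, s7, s8} contains the accepting states s3, s5, s7.

Yes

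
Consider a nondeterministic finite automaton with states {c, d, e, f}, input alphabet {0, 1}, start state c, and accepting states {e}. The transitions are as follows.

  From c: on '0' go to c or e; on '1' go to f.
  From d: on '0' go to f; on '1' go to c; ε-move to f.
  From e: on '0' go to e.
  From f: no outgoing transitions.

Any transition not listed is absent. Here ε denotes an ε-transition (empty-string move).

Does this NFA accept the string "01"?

Start in {c}.
Read '0': {c} → {c, e}.
Read '1': {c, e} → {f}.
The final set {f} contains no accepting state.

No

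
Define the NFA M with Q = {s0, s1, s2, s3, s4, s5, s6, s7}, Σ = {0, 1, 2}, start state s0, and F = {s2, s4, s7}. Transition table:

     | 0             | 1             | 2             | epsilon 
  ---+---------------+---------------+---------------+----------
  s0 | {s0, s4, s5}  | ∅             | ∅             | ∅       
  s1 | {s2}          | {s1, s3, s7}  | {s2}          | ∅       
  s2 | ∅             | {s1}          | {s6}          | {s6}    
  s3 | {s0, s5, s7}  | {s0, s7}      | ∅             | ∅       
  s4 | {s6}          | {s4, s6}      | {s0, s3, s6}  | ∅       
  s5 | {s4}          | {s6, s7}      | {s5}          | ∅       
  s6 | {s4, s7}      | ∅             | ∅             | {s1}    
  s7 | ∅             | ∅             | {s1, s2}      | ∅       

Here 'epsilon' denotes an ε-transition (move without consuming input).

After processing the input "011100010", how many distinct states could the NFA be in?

Start in {s0}.
Read '0': {s0} → {s0, s4, s5}.
Read '1': {s0, s4, s5} → {s1, s4, s6, s7}.
Read '1': {s1, s4, s6, s7} → {s1, s3, s4, s6, s7}.
Read '1': {s1, s3, s4, s6, s7} → {s0, s1, s3, s4, s6, s7}.
Read '0': {s0, s1, s3, s4, s6, s7} → {s0, s1, s2, s4, s5, s6, s7}.
Read '0': {s0, s1, s2, s4, s5, s6, s7} → {s0, s1, s2, s4, s5, s6, s7}.
Read '0': {s0, s1, s2, s4, s5, s6, s7} → {s0, s1, s2, s4, s5, s6, s7}.
Read '1': {s0, s1, s2, s4, s5, s6, s7} → {s1, s3, s4, s6, s7}.
Read '0': {s1, s3, s4, s6, s7} → {s0, s1, s2, s4, s5, s6, s7}.
That set has 7 states.

7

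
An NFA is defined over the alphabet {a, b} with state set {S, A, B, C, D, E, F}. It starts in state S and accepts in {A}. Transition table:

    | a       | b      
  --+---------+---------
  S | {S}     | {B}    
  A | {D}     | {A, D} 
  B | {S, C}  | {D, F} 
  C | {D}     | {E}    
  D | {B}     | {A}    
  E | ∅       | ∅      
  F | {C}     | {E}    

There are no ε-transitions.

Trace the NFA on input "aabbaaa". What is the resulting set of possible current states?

{S, B, D}

Start in {S}.
Read 'a': S→{S}; now {S}.
Read 'a': S→{S}; now {S}.
Read 'b': S→{B}; now {B}.
Read 'b': B→{D, F}; now {D, F}.
Read 'a': D→{B}, F→{C}; now {B, C}.
Read 'a': B→{S, C}, C→{D}; now {S, C, D}.
Read 'a': S→{S}, C→{D}, D→{B}; now {S, B, D}.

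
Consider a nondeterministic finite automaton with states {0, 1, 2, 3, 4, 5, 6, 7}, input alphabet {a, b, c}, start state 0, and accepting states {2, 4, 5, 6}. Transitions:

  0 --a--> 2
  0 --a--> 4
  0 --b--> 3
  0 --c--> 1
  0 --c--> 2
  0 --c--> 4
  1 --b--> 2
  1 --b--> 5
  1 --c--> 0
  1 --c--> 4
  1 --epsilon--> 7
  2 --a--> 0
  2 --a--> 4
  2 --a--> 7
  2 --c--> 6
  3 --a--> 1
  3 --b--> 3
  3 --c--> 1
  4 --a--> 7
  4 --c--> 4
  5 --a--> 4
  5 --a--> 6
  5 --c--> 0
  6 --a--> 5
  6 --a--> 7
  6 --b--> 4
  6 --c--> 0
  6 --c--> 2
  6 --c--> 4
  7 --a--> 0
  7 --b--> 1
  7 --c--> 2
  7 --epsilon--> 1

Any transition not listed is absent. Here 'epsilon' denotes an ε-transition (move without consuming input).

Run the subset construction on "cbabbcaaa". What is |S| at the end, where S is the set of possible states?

Start in {0}.
Read 'c': 0→{1, 2, 4}; union {1, 2, 4}; ε-closure = {1, 2, 4, 7}.
Read 'b': 1→{2, 5}, 2→∅, 4→∅, 7→{1}; union {1, 2, 5}; ε-closure = {1, 2, 5, 7}.
Read 'a': 1→∅, 2→{0, 4, 7}, 5→{4, 6}, 7→{0}; union {0, 4, 6, 7}; ε-closure = {0, 1, 4, 6, 7}.
Read 'b': 0→{3}, 1→{2, 5}, 4→∅, 6→{4}, 7→{1}; union {1, 2, 3, 4, 5}; ε-closure = {1, 2, 3, 4, 5, 7}.
Read 'b': 1→{2, 5}, 2→∅, 3→{3}, 4→∅, 5→∅, 7→{1}; union {1, 2, 3, 5}; ε-closure = {1, 2, 3, 5, 7}.
Read 'c': 1→{0, 4}, 2→{6}, 3→{1}, 5→{0}, 7→{2}; union {0, 1, 2, 4, 6}; ε-closure = {0, 1, 2, 4, 6, 7}.
Read 'a': 0→{2, 4}, 1→∅, 2→{0, 4, 7}, 4→{7}, 6→{5, 7}, 7→{0}; union {0, 2, 4, 5, 7}; ε-closure = {0, 1, 2, 4, 5, 7}.
Read 'a': 0→{2, 4}, 1→∅, 2→{0, 4, 7}, 4→{7}, 5→{4, 6}, 7→{0}; union {0, 2, 4, 6, 7}; ε-closure = {0, 1, 2, 4, 6, 7}.
Read 'a': 0→{2, 4}, 1→∅, 2→{0, 4, 7}, 4→{7}, 6→{5, 7}, 7→{0}; union {0, 2, 4, 5, 7}; ε-closure = {0, 1, 2, 4, 5, 7}.
That set has 6 states.

6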